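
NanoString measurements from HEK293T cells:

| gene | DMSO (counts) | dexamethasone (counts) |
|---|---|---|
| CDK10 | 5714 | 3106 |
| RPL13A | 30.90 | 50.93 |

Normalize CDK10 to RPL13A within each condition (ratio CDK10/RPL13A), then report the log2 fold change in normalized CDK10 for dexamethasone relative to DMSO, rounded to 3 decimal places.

CDK10/RPL13A (DMSO) = 5714 / 30.90 = 184.92
CDK10/RPL13A (dexamethasone) = 3106 / 50.93 = 60.986
Fold change = 60.986 / 184.92 = 0.3298
log2(0.3298) = -1.6004

-1.600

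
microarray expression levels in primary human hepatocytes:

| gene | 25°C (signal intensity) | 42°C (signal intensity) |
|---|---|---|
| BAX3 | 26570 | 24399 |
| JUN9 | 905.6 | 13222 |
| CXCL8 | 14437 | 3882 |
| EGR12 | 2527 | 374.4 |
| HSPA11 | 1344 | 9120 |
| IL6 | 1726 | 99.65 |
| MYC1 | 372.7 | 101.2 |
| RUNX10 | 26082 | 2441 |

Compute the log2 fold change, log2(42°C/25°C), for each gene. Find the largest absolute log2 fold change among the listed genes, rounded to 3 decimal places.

4.114

log2(24399/26570) = -0.123  (BAX3)
log2(13222/905.6) = 3.868  (JUN9)
log2(3882/14437) = -1.895  (CXCL8)
log2(374.4/2527) = -2.755  (EGR12)
log2(9120/1344) = 2.763  (HSPA11)
log2(99.65/1726) = -4.114  (IL6)
log2(101.2/372.7) = -1.881  (MYC1)
log2(2441/26082) = -3.418  (RUNX10)
The largest magnitude belongs to IL6.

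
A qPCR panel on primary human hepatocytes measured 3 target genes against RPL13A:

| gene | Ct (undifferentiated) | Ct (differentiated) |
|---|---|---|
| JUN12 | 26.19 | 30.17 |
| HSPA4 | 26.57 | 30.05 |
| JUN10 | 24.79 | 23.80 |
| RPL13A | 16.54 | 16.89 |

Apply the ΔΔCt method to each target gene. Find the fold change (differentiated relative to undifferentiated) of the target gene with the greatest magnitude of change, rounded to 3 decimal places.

JUN12: ΔΔCt = (30.17−16.89) − (26.19−16.54) = 13.28 − 9.65 = 3.63; fold change = 2^-3.63 = 0.081
HSPA4: ΔΔCt = (30.05−16.89) − (26.57−16.54) = 13.16 − 10.03 = 3.13; fold change = 2^-3.13 = 0.114
JUN10: ΔΔCt = (23.80−16.89) − (24.79−16.54) = 6.91 − 8.25 = -1.34; fold change = 2^1.34 = 2.532
JUN12 has the largest |ΔΔCt| = 3.63.

0.081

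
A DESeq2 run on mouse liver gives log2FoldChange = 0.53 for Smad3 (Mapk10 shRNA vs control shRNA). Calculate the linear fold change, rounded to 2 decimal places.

Fold change = 2^(0.53) = 1.444

1.44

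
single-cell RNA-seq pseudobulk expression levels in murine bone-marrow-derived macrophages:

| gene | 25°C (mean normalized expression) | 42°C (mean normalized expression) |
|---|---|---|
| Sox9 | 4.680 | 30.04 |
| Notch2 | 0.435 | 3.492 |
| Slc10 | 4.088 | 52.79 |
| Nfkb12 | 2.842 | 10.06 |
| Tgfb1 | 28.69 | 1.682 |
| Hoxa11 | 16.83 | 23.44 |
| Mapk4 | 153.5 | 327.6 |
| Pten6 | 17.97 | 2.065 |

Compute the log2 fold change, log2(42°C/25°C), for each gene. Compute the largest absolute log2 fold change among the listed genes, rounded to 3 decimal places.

4.092

log2(30.04/4.680) = 2.682  (Sox9)
log2(3.492/0.435) = 3.005  (Notch2)
log2(52.79/4.088) = 3.691  (Slc10)
log2(10.06/2.842) = 1.824  (Nfkb12)
log2(1.682/28.69) = -4.092  (Tgfb1)
log2(23.44/16.83) = 0.478  (Hoxa11)
log2(327.6/153.5) = 1.094  (Mapk4)
log2(2.065/17.97) = -3.121  (Pten6)
The largest magnitude belongs to Tgfb1.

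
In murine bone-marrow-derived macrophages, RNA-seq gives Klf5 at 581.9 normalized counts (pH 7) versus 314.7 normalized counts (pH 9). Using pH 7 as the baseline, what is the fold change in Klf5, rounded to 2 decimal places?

Fold change = 314.7 / 581.9 = 0.541
Klf5 is downregulated.

0.54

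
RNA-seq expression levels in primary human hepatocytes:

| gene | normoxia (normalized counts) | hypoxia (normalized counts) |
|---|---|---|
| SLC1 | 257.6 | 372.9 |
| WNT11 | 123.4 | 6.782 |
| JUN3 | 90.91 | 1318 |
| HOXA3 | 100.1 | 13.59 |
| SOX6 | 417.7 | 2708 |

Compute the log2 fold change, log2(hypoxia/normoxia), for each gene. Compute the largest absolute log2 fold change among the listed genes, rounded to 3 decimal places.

log2(372.9/257.6) = 0.534  (SLC1)
log2(6.782/123.4) = -4.185  (WNT11)
log2(1318/90.91) = 3.858  (JUN3)
log2(13.59/100.1) = -2.881  (HOXA3)
log2(2708/417.7) = 2.697  (SOX6)
The largest magnitude belongs to WNT11.

4.185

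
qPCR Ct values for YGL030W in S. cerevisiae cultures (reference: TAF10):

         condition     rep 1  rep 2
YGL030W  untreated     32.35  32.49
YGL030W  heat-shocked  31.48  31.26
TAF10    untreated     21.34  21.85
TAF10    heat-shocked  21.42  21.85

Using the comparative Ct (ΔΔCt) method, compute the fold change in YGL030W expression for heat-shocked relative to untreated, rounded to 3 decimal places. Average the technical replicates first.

Mean Ct: YGL030W untreated 32.420; YGL030W heat-shocked 31.370; TAF10 untreated 21.595; TAF10 heat-shocked 21.635
ΔCt(untreated) = 32.420 − 21.595 = 10.825
ΔCt(heat-shocked) = 31.370 − 21.635 = 9.735
ΔΔCt = 9.735 − 10.825 = -1.090
Fold change = 2^(−(-1.090)) = 2^1.090 = 2.1287

2.129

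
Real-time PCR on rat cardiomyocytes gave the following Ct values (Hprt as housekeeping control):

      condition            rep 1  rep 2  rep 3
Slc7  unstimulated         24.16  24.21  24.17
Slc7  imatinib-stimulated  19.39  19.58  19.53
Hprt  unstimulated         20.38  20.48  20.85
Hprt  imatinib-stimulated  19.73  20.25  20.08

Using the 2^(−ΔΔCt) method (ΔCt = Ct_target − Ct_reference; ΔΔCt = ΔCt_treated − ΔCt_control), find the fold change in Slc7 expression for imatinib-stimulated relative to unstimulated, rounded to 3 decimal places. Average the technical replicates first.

17.509

Mean Ct: Slc7 unstimulated 24.180; Slc7 imatinib-stimulated 19.500; Hprt unstimulated 20.570; Hprt imatinib-stimulated 20.020
ΔCt(unstimulated) = 24.180 − 20.570 = 3.610
ΔCt(imatinib-stimulated) = 19.500 − 20.020 = -0.520
ΔΔCt = -0.520 − 3.610 = -4.130
Fold change = 2^(−(-4.130)) = 2^4.130 = 17.5087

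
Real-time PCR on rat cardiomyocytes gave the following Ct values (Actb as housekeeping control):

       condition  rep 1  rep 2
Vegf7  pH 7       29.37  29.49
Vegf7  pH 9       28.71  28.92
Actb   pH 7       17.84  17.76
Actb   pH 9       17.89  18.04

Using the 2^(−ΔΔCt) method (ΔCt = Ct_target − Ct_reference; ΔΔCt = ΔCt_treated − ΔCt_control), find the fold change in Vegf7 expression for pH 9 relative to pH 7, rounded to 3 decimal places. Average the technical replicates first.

1.717

Mean Ct: Vegf7 pH 7 29.430; Vegf7 pH 9 28.815; Actb pH 7 17.800; Actb pH 9 17.965
ΔCt(pH 7) = 29.430 − 17.800 = 11.630
ΔCt(pH 9) = 28.815 − 17.965 = 10.850
ΔΔCt = 10.850 − 11.630 = -0.780
Fold change = 2^(−(-0.780)) = 2^0.780 = 1.7171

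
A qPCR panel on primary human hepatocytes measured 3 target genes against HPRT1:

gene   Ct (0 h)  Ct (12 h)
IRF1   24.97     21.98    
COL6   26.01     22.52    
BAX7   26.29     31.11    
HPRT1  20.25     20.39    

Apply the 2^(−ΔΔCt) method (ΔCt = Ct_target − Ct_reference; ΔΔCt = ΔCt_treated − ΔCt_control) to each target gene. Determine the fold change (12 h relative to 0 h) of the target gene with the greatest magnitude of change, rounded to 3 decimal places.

IRF1: ΔΔCt = (21.98−20.39) − (24.97−20.25) = 1.59 − 4.72 = -3.13; fold change = 2^3.13 = 8.754
COL6: ΔΔCt = (22.52−20.39) − (26.01−20.25) = 2.13 − 5.76 = -3.63; fold change = 2^3.63 = 12.381
BAX7: ΔΔCt = (31.11−20.39) − (26.29−20.25) = 10.72 − 6.04 = 4.68; fold change = 2^-4.68 = 0.039
BAX7 has the largest |ΔΔCt| = 4.68.

0.039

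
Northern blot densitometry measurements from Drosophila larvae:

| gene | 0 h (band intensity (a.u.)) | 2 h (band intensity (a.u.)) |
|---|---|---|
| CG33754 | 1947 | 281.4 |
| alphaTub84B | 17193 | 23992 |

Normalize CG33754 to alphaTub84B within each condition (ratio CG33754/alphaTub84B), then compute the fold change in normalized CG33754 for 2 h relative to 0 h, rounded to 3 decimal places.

0.104

CG33754/alphaTub84B (0 h) = 1947 / 17193 = 0.11324
CG33754/alphaTub84B (2 h) = 281.4 / 23992 = 0.011729
Fold change = 0.011729 / 0.11324 = 0.1036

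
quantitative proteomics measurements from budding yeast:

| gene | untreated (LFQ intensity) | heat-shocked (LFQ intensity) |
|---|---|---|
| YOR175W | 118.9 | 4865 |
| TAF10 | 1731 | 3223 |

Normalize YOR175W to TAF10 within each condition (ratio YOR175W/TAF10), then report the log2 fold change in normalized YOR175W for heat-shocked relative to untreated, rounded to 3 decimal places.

YOR175W/TAF10 (untreated) = 118.9 / 1731 = 0.068689
YOR175W/TAF10 (heat-shocked) = 4865 / 3223 = 1.5095
Fold change = 1.5095 / 0.068689 = 21.9754
log2(21.9754) = 4.4578

4.458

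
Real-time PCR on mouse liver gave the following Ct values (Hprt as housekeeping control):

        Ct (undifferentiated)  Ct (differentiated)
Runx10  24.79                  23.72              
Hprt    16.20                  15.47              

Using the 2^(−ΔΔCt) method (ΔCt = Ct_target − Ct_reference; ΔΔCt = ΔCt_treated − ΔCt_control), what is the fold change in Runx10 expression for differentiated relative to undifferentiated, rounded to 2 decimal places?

ΔCt(undifferentiated) = 24.790 − 16.200 = 8.590
ΔCt(differentiated) = 23.720 − 15.470 = 8.250
ΔΔCt = 8.250 − 8.590 = -0.340
Fold change = 2^(−(-0.340)) = 2^0.340 = 1.266

1.27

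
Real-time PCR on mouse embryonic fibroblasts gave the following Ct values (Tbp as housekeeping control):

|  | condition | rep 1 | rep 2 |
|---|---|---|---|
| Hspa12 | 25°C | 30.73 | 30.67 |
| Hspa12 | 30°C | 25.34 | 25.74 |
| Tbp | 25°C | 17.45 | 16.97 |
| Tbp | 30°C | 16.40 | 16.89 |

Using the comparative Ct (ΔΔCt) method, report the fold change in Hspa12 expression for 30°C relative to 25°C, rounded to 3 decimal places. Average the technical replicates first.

Mean Ct: Hspa12 25°C 30.700; Hspa12 30°C 25.540; Tbp 25°C 17.210; Tbp 30°C 16.645
ΔCt(25°C) = 30.700 − 17.210 = 13.490
ΔCt(30°C) = 25.540 − 16.645 = 8.895
ΔΔCt = 8.895 − 13.490 = -4.595
Fold change = 2^(−(-4.595)) = 2^4.595 = 24.1676

24.168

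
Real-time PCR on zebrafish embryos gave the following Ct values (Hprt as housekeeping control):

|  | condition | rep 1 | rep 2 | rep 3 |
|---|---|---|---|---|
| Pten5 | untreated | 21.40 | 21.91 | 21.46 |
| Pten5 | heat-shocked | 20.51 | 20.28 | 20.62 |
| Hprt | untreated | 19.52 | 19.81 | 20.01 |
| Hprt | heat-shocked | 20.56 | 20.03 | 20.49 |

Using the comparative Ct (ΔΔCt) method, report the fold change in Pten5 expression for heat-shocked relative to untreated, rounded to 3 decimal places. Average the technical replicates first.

Mean Ct: Pten5 untreated 21.590; Pten5 heat-shocked 20.470; Hprt untreated 19.780; Hprt heat-shocked 20.360
ΔCt(untreated) = 21.590 − 19.780 = 1.810
ΔCt(heat-shocked) = 20.470 − 20.360 = 0.110
ΔΔCt = 0.110 − 1.810 = -1.700
Fold change = 2^(−(-1.700)) = 2^1.700 = 3.2490

3.249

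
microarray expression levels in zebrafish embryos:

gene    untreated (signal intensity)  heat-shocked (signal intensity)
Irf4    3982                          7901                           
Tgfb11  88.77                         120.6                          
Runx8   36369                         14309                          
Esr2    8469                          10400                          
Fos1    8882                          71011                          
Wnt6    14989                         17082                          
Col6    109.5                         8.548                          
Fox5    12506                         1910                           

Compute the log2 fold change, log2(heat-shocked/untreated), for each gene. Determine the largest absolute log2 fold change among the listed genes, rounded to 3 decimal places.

log2(7901/3982) = 0.989  (Irf4)
log2(120.6/88.77) = 0.442  (Tgfb11)
log2(14309/36369) = -1.346  (Runx8)
log2(10400/8469) = 0.296  (Esr2)
log2(71011/8882) = 2.999  (Fos1)
log2(17082/14989) = 0.189  (Wnt6)
log2(8.548/109.5) = -3.679  (Col6)
log2(1910/12506) = -2.711  (Fox5)
The largest magnitude belongs to Col6.

3.679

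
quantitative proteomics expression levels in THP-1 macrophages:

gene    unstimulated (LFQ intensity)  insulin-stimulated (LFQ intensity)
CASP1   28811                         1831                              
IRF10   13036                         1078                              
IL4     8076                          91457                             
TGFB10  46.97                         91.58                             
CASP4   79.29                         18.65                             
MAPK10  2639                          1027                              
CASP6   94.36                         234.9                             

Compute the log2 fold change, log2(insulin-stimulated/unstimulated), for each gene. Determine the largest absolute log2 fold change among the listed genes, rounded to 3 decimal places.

3.976

log2(1831/28811) = -3.976  (CASP1)
log2(1078/13036) = -3.596  (IRF10)
log2(91457/8076) = 3.501  (IL4)
log2(91.58/46.97) = 0.963  (TGFB10)
log2(18.65/79.29) = -2.088  (CASP4)
log2(1027/2639) = -1.362  (MAPK10)
log2(234.9/94.36) = 1.316  (CASP6)
The largest magnitude belongs to CASP1.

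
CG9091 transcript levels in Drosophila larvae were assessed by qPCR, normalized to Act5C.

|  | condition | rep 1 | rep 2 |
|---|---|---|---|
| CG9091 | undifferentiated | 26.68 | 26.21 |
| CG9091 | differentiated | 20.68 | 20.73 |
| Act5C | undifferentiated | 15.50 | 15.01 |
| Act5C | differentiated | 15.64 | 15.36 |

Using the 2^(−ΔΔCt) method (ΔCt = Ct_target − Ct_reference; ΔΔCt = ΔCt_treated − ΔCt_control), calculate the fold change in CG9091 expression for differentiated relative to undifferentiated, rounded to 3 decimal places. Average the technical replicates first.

Mean Ct: CG9091 undifferentiated 26.445; CG9091 differentiated 20.705; Act5C undifferentiated 15.255; Act5C differentiated 15.500
ΔCt(undifferentiated) = 26.445 − 15.255 = 11.190
ΔCt(differentiated) = 20.705 − 15.500 = 5.205
ΔΔCt = 5.205 − 11.190 = -5.985
Fold change = 2^(−(-5.985)) = 2^5.985 = 63.3380

63.338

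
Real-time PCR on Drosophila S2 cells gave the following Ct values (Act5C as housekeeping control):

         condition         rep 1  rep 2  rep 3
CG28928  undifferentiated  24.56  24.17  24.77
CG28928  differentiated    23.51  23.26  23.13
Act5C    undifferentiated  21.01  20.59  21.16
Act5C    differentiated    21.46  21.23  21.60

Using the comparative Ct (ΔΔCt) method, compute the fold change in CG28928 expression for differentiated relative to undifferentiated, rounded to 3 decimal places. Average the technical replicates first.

Mean Ct: CG28928 undifferentiated 24.500; CG28928 differentiated 23.300; Act5C undifferentiated 20.920; Act5C differentiated 21.430
ΔCt(undifferentiated) = 24.500 − 20.920 = 3.580
ΔCt(differentiated) = 23.300 − 21.430 = 1.870
ΔΔCt = 1.870 − 3.580 = -1.710
Fold change = 2^(−(-1.710)) = 2^1.710 = 3.2716

3.272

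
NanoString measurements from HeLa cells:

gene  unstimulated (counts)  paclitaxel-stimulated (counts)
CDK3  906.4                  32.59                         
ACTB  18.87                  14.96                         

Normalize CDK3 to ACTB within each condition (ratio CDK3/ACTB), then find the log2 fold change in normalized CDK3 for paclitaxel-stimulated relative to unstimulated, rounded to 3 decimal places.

CDK3/ACTB (unstimulated) = 906.4 / 18.87 = 48.034
CDK3/ACTB (paclitaxel-stimulated) = 32.59 / 14.96 = 2.1785
Fold change = 2.1785 / 48.034 = 0.0454
log2(0.0454) = -4.4627

-4.463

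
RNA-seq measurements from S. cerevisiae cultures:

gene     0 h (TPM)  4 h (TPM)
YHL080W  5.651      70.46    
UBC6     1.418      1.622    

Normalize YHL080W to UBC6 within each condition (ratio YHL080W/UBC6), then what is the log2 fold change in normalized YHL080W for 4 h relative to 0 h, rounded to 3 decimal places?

3.446

YHL080W/UBC6 (0 h) = 5.651 / 1.418 = 3.9852
YHL080W/UBC6 (4 h) = 70.46 / 1.622 = 43.44
Fold change = 43.44 / 3.9852 = 10.9004
log2(10.9004) = 3.4463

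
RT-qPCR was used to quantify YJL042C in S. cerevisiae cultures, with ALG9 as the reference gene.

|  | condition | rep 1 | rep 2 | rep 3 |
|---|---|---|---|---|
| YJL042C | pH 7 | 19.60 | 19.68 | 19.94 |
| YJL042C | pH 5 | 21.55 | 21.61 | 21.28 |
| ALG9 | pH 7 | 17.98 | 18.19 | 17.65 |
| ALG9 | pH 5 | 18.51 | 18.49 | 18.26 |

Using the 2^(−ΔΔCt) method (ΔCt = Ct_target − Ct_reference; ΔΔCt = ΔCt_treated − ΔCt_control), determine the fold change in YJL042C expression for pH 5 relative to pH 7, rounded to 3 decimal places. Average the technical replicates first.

0.418

Mean Ct: YJL042C pH 7 19.740; YJL042C pH 5 21.480; ALG9 pH 7 17.940; ALG9 pH 5 18.420
ΔCt(pH 7) = 19.740 − 17.940 = 1.800
ΔCt(pH 5) = 21.480 − 18.420 = 3.060
ΔΔCt = 3.060 − 1.800 = 1.260
Fold change = 2^(−1.260) = 0.4175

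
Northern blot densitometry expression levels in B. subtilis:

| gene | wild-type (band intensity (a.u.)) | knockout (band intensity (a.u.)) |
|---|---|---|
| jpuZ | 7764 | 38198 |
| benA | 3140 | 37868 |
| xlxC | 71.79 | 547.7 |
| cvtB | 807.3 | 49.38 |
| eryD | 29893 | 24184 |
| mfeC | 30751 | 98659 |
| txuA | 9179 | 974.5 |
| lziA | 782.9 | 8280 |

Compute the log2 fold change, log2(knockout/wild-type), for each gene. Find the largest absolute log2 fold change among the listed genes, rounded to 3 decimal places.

log2(38198/7764) = 2.299  (jpuZ)
log2(37868/3140) = 3.592  (benA)
log2(547.7/71.79) = 2.932  (xlxC)
log2(49.38/807.3) = -4.031  (cvtB)
log2(24184/29893) = -0.306  (eryD)
log2(98659/30751) = 1.682  (mfeC)
log2(974.5/9179) = -3.236  (txuA)
log2(8280/782.9) = 3.403  (lziA)
The largest magnitude belongs to cvtB.

4.031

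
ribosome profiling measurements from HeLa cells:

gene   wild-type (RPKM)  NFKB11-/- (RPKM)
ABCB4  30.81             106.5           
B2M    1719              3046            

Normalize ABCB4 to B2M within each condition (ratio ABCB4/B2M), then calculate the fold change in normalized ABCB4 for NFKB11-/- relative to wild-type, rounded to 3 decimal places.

1.951

ABCB4/B2M (wild-type) = 30.81 / 1719 = 0.017923
ABCB4/B2M (NFKB11-/-) = 106.5 / 3046 = 0.034964
Fold change = 0.034964 / 0.017923 = 1.9508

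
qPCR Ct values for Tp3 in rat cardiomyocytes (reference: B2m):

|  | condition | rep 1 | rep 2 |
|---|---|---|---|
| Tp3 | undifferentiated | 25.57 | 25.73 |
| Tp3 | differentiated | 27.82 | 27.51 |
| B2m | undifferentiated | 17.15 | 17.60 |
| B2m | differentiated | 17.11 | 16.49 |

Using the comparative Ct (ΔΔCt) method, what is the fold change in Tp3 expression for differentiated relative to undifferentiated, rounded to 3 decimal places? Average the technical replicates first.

Mean Ct: Tp3 undifferentiated 25.650; Tp3 differentiated 27.665; B2m undifferentiated 17.375; B2m differentiated 16.800
ΔCt(undifferentiated) = 25.650 − 17.375 = 8.275
ΔCt(differentiated) = 27.665 − 16.800 = 10.865
ΔΔCt = 10.865 − 8.275 = 2.590
Fold change = 2^(−2.590) = 0.1661

0.166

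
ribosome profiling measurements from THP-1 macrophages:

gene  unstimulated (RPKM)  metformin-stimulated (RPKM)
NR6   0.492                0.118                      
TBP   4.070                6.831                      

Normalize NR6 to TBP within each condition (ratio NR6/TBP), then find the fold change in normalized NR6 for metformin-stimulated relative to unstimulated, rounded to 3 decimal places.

0.143

NR6/TBP (unstimulated) = 0.492 / 4.070 = 0.12088
NR6/TBP (metformin-stimulated) = 0.118 / 6.831 = 0.017274
Fold change = 0.017274 / 0.12088 = 0.1429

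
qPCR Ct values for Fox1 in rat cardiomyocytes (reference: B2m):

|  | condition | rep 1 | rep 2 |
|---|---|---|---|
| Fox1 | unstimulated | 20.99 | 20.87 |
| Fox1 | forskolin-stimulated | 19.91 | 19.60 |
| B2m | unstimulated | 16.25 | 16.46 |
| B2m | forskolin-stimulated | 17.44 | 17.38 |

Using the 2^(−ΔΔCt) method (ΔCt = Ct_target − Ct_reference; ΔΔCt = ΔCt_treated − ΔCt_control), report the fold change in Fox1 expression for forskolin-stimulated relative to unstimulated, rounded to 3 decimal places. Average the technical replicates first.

4.691

Mean Ct: Fox1 unstimulated 20.930; Fox1 forskolin-stimulated 19.755; B2m unstimulated 16.355; B2m forskolin-stimulated 17.410
ΔCt(unstimulated) = 20.930 − 16.355 = 4.575
ΔCt(forskolin-stimulated) = 19.755 − 17.410 = 2.345
ΔΔCt = 2.345 − 4.575 = -2.230
Fold change = 2^(−(-2.230)) = 2^2.230 = 4.6913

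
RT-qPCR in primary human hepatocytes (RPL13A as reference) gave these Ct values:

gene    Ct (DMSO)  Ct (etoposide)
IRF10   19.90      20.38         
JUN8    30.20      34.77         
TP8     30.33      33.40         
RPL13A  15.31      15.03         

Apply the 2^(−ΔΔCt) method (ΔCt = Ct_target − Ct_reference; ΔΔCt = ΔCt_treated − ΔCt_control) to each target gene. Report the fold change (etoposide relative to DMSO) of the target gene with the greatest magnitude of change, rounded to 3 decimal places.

0.035

IRF10: ΔΔCt = (20.38−15.03) − (19.90−15.31) = 5.35 − 4.59 = 0.76; fold change = 2^-0.76 = 0.590
JUN8: ΔΔCt = (34.77−15.03) − (30.20−15.31) = 19.74 − 14.89 = 4.85; fold change = 2^-4.85 = 0.035
TP8: ΔΔCt = (33.40−15.03) − (30.33−15.31) = 18.37 − 15.02 = 3.35; fold change = 2^-3.35 = 0.098
JUN8 has the largest |ΔΔCt| = 4.85.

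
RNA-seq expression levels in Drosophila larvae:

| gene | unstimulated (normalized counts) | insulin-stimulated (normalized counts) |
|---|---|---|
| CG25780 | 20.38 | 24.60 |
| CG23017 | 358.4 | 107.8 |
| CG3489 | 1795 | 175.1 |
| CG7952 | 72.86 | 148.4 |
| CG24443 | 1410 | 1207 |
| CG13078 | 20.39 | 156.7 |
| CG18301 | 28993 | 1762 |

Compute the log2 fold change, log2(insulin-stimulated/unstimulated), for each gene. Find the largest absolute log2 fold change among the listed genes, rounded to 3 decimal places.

log2(24.60/20.38) = 0.272  (CG25780)
log2(107.8/358.4) = -1.733  (CG23017)
log2(175.1/1795) = -3.358  (CG3489)
log2(148.4/72.86) = 1.026  (CG7952)
log2(1207/1410) = -0.224  (CG24443)
log2(156.7/20.39) = 2.942  (CG13078)
log2(1762/28993) = -4.040  (CG18301)
The largest magnitude belongs to CG18301.

4.040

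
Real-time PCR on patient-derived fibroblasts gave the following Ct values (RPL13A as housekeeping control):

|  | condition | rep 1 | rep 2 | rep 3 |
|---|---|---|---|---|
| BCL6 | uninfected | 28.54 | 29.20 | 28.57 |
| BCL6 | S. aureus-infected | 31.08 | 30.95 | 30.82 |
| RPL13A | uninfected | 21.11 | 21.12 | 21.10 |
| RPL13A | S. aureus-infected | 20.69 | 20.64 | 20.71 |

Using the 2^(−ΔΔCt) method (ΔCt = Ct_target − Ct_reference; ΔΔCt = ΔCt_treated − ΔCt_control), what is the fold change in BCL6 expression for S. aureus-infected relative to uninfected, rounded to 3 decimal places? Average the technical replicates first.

0.164

Mean Ct: BCL6 uninfected 28.770; BCL6 S. aureus-infected 30.950; RPL13A uninfected 21.110; RPL13A S. aureus-infected 20.680
ΔCt(uninfected) = 28.770 − 21.110 = 7.660
ΔCt(S. aureus-infected) = 30.950 − 20.680 = 10.270
ΔΔCt = 10.270 − 7.660 = 2.610
Fold change = 2^(−2.610) = 0.1638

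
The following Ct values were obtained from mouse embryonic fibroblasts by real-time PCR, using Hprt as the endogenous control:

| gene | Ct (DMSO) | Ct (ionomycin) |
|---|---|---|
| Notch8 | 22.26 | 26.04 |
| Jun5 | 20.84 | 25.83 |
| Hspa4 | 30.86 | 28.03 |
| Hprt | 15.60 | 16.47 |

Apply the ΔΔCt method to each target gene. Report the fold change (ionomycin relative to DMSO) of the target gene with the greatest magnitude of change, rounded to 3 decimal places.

Notch8: ΔΔCt = (26.04−16.47) − (22.26−15.60) = 9.57 − 6.66 = 2.91; fold change = 2^-2.91 = 0.133
Jun5: ΔΔCt = (25.83−16.47) − (20.84−15.60) = 9.36 − 5.24 = 4.12; fold change = 2^-4.12 = 0.058
Hspa4: ΔΔCt = (28.03−16.47) − (30.86−15.60) = 11.56 − 15.26 = -3.70; fold change = 2^3.70 = 12.996
Jun5 has the largest |ΔΔCt| = 4.12.

0.058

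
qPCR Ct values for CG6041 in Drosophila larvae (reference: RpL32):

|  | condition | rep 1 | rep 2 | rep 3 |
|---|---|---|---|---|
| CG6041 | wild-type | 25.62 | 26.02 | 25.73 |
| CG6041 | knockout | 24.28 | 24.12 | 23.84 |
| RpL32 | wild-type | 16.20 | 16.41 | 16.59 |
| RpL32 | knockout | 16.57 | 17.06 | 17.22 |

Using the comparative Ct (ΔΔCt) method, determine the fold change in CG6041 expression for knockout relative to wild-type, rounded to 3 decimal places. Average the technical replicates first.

Mean Ct: CG6041 wild-type 25.790; CG6041 knockout 24.080; RpL32 wild-type 16.400; RpL32 knockout 16.950
ΔCt(wild-type) = 25.790 − 16.400 = 9.390
ΔCt(knockout) = 24.080 − 16.950 = 7.130
ΔΔCt = 7.130 − 9.390 = -2.260
Fold change = 2^(−(-2.260)) = 2^2.260 = 4.7899

4.790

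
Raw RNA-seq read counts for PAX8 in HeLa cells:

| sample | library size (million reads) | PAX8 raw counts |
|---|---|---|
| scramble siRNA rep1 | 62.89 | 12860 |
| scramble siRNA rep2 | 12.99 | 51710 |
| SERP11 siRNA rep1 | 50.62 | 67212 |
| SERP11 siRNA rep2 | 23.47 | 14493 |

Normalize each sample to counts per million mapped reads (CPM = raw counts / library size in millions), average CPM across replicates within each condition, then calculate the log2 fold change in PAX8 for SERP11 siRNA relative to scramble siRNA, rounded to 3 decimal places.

CPM(scramble siRNA rep1) = 12860 / 62.89 = 204.4840
CPM(scramble siRNA rep2) = 51710 / 12.99 = 3980.7544
CPM(SERP11 siRNA rep1) = 67212 / 50.62 = 1327.7756
CPM(SERP11 siRNA rep2) = 14493 / 23.47 = 617.5117
mean CPM(scramble siRNA) = 2092.6192; mean CPM(SERP11 siRNA) = 972.6436
Fold change = 972.6436 / 2092.6192 = 0.46480
log2(0.46480) = -1.1053

-1.105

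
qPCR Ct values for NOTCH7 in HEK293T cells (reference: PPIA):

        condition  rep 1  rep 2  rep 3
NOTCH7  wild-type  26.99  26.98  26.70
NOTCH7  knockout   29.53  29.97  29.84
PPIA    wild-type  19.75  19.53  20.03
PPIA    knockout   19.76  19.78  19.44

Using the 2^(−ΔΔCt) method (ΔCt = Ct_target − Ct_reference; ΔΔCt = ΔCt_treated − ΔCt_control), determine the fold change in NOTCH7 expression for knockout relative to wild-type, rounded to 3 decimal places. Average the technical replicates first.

0.125

Mean Ct: NOTCH7 wild-type 26.890; NOTCH7 knockout 29.780; PPIA wild-type 19.770; PPIA knockout 19.660
ΔCt(wild-type) = 26.890 − 19.770 = 7.120
ΔCt(knockout) = 29.780 − 19.660 = 10.120
ΔΔCt = 10.120 − 7.120 = 3.000
Fold change = 2^(−3.000) = 0.1250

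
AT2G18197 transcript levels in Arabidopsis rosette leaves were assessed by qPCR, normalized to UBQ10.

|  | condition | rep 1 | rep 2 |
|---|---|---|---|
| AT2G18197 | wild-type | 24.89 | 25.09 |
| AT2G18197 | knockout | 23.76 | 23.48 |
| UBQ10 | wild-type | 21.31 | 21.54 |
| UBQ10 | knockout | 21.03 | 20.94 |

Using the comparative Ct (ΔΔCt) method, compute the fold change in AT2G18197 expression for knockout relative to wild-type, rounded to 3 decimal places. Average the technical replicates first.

Mean Ct: AT2G18197 wild-type 24.990; AT2G18197 knockout 23.620; UBQ10 wild-type 21.425; UBQ10 knockout 20.985
ΔCt(wild-type) = 24.990 − 21.425 = 3.565
ΔCt(knockout) = 23.620 − 20.985 = 2.635
ΔΔCt = 2.635 − 3.565 = -0.930
Fold change = 2^(−(-0.930)) = 2^0.930 = 1.9053

1.905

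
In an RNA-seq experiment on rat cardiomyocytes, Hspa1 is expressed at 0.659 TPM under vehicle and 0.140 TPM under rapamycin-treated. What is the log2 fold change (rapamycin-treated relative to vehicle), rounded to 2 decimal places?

Fold change = 0.140 / 0.659 = 0.2124
log2(0.2124) = -2.235

-2.23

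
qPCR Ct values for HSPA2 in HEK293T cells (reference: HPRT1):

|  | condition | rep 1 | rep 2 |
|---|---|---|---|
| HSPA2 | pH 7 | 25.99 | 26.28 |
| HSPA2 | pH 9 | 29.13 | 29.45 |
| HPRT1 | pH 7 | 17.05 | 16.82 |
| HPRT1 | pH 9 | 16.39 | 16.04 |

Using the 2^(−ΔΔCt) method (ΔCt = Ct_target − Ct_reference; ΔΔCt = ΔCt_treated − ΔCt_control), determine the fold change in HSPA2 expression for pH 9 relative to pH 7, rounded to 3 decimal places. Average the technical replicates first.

Mean Ct: HSPA2 pH 7 26.135; HSPA2 pH 9 29.290; HPRT1 pH 7 16.935; HPRT1 pH 9 16.215
ΔCt(pH 7) = 26.135 − 16.935 = 9.200
ΔCt(pH 9) = 29.290 − 16.215 = 13.075
ΔΔCt = 13.075 − 9.200 = 3.875
Fold change = 2^(−3.875) = 0.0682

0.068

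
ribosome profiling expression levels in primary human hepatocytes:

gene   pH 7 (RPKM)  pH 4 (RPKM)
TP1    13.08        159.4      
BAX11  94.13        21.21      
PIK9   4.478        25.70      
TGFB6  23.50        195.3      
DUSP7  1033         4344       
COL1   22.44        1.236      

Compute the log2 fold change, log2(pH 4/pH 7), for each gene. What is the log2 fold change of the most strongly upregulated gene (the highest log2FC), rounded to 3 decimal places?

log2(159.4/13.08) = 3.607  (TP1)
log2(21.21/94.13) = -2.150  (BAX11)
log2(25.70/4.478) = 2.521  (PIK9)
log2(195.3/23.50) = 3.055  (TGFB6)
log2(4344/1033) = 2.072  (DUSP7)
log2(1.236/22.44) = -4.182  (COL1)
TP1 is most strongly upregulated.

3.607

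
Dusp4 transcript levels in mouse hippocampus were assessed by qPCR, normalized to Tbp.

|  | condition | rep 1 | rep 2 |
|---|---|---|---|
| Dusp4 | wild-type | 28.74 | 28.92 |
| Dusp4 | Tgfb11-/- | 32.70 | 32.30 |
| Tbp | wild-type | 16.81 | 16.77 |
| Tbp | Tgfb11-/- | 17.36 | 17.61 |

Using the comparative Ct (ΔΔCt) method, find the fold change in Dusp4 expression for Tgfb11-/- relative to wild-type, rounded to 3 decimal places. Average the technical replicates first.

0.127

Mean Ct: Dusp4 wild-type 28.830; Dusp4 Tgfb11-/- 32.500; Tbp wild-type 16.790; Tbp Tgfb11-/- 17.485
ΔCt(wild-type) = 28.830 − 16.790 = 12.040
ΔCt(Tgfb11-/-) = 32.500 − 17.485 = 15.015
ΔΔCt = 15.015 − 12.040 = 2.975
Fold change = 2^(−2.975) = 0.1272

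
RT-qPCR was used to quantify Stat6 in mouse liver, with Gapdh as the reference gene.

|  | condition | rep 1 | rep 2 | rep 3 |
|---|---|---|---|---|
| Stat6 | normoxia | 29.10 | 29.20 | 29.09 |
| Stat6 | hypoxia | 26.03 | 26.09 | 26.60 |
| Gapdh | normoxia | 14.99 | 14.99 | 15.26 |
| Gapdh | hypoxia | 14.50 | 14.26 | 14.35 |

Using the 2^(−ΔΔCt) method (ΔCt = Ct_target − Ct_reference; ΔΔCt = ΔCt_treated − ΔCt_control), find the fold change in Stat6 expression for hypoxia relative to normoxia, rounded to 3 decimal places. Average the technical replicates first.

Mean Ct: Stat6 normoxia 29.130; Stat6 hypoxia 26.240; Gapdh normoxia 15.080; Gapdh hypoxia 14.370
ΔCt(normoxia) = 29.130 − 15.080 = 14.050
ΔCt(hypoxia) = 26.240 − 14.370 = 11.870
ΔΔCt = 11.870 − 14.050 = -2.180
Fold change = 2^(−(-2.180)) = 2^2.180 = 4.5315

4.532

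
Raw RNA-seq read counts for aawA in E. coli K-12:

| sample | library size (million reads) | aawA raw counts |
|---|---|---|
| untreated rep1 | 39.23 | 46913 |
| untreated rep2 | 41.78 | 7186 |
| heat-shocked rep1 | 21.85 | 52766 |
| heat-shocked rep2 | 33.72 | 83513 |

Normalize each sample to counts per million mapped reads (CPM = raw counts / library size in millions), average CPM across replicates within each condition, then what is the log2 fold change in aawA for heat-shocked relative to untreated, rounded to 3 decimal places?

1.838

CPM(untreated rep1) = 46913 / 39.23 = 1195.8450
CPM(untreated rep2) = 7186 / 41.78 = 171.9962
CPM(heat-shocked rep1) = 52766 / 21.85 = 2414.9199
CPM(heat-shocked rep2) = 83513 / 33.72 = 2476.6607
mean CPM(untreated) = 683.9206; mean CPM(heat-shocked) = 2445.7903
Fold change = 2445.7903 / 683.9206 = 3.57613
log2(3.57613) = 1.8384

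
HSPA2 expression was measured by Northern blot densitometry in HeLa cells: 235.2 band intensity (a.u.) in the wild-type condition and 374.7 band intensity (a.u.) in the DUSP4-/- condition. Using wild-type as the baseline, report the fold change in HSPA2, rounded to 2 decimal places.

Fold change = 374.7 / 235.2 = 1.593
HSPA2 is upregulated.

1.59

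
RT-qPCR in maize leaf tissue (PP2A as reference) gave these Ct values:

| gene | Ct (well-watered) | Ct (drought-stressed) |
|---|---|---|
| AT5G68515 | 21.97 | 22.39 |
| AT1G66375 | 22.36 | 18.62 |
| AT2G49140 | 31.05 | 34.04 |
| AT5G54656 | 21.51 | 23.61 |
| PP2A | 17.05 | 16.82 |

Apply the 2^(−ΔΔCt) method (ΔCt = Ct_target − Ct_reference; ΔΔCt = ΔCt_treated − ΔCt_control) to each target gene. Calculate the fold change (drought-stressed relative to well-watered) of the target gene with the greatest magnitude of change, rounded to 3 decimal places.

11.392

AT5G68515: ΔΔCt = (22.39−16.82) − (21.97−17.05) = 5.57 − 4.92 = 0.65; fold change = 2^-0.65 = 0.637
AT1G66375: ΔΔCt = (18.62−16.82) − (22.36−17.05) = 1.80 − 5.31 = -3.51; fold change = 2^3.51 = 11.392
AT2G49140: ΔΔCt = (34.04−16.82) − (31.05−17.05) = 17.22 − 14.00 = 3.22; fold change = 2^-3.22 = 0.107
AT5G54656: ΔΔCt = (23.61−16.82) − (21.51−17.05) = 6.79 − 4.46 = 2.33; fold change = 2^-2.33 = 0.199
AT1G66375 has the largest |ΔΔCt| = 3.51.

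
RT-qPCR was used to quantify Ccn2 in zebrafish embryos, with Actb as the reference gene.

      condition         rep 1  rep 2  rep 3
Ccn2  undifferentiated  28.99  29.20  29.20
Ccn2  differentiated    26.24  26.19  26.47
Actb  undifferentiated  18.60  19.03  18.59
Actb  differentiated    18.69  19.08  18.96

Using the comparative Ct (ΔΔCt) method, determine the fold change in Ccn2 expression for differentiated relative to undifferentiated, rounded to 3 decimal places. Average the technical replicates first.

Mean Ct: Ccn2 undifferentiated 29.130; Ccn2 differentiated 26.300; Actb undifferentiated 18.740; Actb differentiated 18.910
ΔCt(undifferentiated) = 29.130 − 18.740 = 10.390
ΔCt(differentiated) = 26.300 − 18.910 = 7.390
ΔΔCt = 7.390 − 10.390 = -3.000
Fold change = 2^(−(-3.000)) = 2^3.000 = 8.0000

8.000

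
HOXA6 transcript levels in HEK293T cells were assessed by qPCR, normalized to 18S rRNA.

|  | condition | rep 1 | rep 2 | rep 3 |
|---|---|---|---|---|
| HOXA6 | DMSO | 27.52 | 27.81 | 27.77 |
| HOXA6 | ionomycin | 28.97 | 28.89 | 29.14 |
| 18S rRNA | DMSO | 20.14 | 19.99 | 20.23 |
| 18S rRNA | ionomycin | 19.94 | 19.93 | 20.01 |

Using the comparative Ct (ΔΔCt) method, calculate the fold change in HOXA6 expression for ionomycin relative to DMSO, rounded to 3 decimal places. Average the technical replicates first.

0.363

Mean Ct: HOXA6 DMSO 27.700; HOXA6 ionomycin 29.000; 18S rRNA DMSO 20.120; 18S rRNA ionomycin 19.960
ΔCt(DMSO) = 27.700 − 20.120 = 7.580
ΔCt(ionomycin) = 29.000 − 19.960 = 9.040
ΔΔCt = 9.040 − 7.580 = 1.460
Fold change = 2^(−1.460) = 0.3635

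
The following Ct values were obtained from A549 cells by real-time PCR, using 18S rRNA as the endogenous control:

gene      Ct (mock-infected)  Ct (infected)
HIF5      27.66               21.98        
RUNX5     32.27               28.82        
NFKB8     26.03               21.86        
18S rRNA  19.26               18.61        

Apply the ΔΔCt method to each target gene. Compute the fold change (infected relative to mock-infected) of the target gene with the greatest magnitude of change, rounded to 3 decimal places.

HIF5: ΔΔCt = (21.98−18.61) − (27.66−19.26) = 3.37 − 8.40 = -5.03; fold change = 2^5.03 = 32.672
RUNX5: ΔΔCt = (28.82−18.61) − (32.27−19.26) = 10.21 − 13.01 = -2.80; fold change = 2^2.80 = 6.964
NFKB8: ΔΔCt = (21.86−18.61) − (26.03−19.26) = 3.25 − 6.77 = -3.52; fold change = 2^3.52 = 11.472
HIF5 has the largest |ΔΔCt| = 5.03.

32.672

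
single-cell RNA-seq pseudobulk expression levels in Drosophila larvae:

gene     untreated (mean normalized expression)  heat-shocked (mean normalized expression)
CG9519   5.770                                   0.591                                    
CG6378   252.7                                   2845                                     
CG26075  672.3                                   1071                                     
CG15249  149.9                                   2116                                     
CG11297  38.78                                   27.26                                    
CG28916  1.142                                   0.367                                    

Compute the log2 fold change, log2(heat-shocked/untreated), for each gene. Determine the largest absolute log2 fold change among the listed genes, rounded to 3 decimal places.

log2(0.591/5.770) = -3.287  (CG9519)
log2(2845/252.7) = 3.493  (CG6378)
log2(1071/672.3) = 0.672  (CG26075)
log2(2116/149.9) = 3.819  (CG15249)
log2(27.26/38.78) = -0.509  (CG11297)
log2(0.367/1.142) = -1.638  (CG28916)
The largest magnitude belongs to CG15249.

3.819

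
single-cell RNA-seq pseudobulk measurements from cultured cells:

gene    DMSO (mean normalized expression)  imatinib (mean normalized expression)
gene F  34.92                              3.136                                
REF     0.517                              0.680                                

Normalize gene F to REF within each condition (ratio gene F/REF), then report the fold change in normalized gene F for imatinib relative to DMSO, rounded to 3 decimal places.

gene F/REF (DMSO) = 34.92 / 0.517 = 67.544
gene F/REF (imatinib) = 3.136 / 0.680 = 4.6118
Fold change = 4.6118 / 67.544 = 0.0683

0.068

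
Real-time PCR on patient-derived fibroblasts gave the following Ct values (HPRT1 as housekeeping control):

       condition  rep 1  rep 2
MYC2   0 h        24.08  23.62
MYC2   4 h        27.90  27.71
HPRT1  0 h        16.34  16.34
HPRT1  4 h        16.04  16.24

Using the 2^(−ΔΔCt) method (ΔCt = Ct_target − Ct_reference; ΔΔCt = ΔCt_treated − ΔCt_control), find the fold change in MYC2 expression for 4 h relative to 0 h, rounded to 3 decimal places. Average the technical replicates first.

0.056

Mean Ct: MYC2 0 h 23.850; MYC2 4 h 27.805; HPRT1 0 h 16.340; HPRT1 4 h 16.140
ΔCt(0 h) = 23.850 − 16.340 = 7.510
ΔCt(4 h) = 27.805 − 16.140 = 11.665
ΔΔCt = 11.665 − 7.510 = 4.155
Fold change = 2^(−4.155) = 0.0561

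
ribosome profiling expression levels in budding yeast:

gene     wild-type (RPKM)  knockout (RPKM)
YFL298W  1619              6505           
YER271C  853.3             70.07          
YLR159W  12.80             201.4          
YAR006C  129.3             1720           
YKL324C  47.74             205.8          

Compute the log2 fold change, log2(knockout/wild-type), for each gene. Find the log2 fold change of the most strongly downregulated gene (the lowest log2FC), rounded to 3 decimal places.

log2(6505/1619) = 2.006  (YFL298W)
log2(70.07/853.3) = -3.606  (YER271C)
log2(201.4/12.80) = 3.976  (YLR159W)
log2(1720/129.3) = 3.734  (YAR006C)
log2(205.8/47.74) = 2.108  (YKL324C)
YER271C is most strongly downregulated.

-3.606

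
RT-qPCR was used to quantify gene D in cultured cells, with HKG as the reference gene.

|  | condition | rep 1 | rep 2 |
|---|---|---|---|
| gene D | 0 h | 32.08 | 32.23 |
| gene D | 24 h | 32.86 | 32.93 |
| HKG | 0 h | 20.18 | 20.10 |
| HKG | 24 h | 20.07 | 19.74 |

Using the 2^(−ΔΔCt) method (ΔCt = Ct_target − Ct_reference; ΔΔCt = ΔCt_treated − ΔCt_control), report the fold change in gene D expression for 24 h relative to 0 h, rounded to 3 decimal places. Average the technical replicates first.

Mean Ct: gene D 0 h 32.155; gene D 24 h 32.895; HKG 0 h 20.140; HKG 24 h 19.905
ΔCt(0 h) = 32.155 − 20.140 = 12.015
ΔCt(24 h) = 32.895 − 19.905 = 12.990
ΔΔCt = 12.990 − 12.015 = 0.975
Fold change = 2^(−0.975) = 0.5087

0.509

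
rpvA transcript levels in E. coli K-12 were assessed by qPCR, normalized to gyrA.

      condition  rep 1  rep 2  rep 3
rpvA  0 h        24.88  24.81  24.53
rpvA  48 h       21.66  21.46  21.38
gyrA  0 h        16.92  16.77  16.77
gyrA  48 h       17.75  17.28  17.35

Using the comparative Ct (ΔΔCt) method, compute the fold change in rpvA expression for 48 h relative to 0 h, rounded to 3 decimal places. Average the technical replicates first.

Mean Ct: rpvA 0 h 24.740; rpvA 48 h 21.500; gyrA 0 h 16.820; gyrA 48 h 17.460
ΔCt(0 h) = 24.740 − 16.820 = 7.920
ΔCt(48 h) = 21.500 − 17.460 = 4.040
ΔΔCt = 4.040 − 7.920 = -3.880
Fold change = 2^(−(-3.880)) = 2^3.880 = 14.7230

14.723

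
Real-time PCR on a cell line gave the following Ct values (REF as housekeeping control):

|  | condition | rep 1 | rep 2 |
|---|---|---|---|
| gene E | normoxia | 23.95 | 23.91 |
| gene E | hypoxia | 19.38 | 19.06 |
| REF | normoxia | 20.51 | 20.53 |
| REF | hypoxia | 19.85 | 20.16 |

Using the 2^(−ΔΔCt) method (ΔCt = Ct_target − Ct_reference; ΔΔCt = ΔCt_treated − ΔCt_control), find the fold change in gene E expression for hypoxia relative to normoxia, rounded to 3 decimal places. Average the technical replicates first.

18.316

Mean Ct: gene E normoxia 23.930; gene E hypoxia 19.220; REF normoxia 20.520; REF hypoxia 20.005
ΔCt(normoxia) = 23.930 − 20.520 = 3.410
ΔCt(hypoxia) = 19.220 − 20.005 = -0.785
ΔΔCt = -0.785 − 3.410 = -4.195
Fold change = 2^(−(-4.195)) = 2^4.195 = 18.3156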